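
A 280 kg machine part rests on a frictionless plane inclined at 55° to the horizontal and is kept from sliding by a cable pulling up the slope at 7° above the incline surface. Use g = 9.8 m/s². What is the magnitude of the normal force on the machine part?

Take axes along and perpendicular to the incline. Weight components: W sin 55° = 2248 N down-slope, W cos 55° = 1574 N into the surface.
Along incline: T cos 7° = W sin 55° → T = 2265 N.
Perpendicular: N = W cos 55° − T sin 7° = 1298 N.

N ≈ 1300 N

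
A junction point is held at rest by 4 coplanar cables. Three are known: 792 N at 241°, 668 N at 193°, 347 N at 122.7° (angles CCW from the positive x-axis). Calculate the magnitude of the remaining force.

F ≈ 1340 N

Sum the known components: ΣF_x = -1222 N, ΣF_y = -551 N.
For equilibrium the remaining force must supply (−ΣF_x, −ΣF_y) = (1222, 551) N.
Magnitude = √((1222)² + (551)²) = 1341 N; direction = atan2(551, 1222) = 24.3°.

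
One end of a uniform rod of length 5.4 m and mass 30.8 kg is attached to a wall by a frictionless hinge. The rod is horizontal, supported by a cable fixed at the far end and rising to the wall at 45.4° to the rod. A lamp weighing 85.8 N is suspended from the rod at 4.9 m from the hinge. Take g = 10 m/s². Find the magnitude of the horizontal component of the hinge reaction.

Take torques about the hinge: T sin 45.4° · 5.4 = 30.8×10×2.7 + 85.8×4.9 = 1252 N·m.
So T = 1252 / (0.7120 × 5.4) = 325.63 N.
ΣF_x = 0: H_x = T cos 45.4° = 228.64 N.

H_x ≈ 229 N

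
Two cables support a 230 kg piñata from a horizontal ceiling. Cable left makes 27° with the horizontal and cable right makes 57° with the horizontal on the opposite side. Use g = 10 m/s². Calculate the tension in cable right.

T_right ≈ 2060 N

Weight W = 230 × 10 = 2300 N acts straight down.
Horizontal: T_left cos 27° = T_right cos 57°  →  T_left = 0.6113 T_right.
Vertical: T_left sin 27° + T_right sin 57° = 2300.
Substituting the horizontal relation into the vertical equation gives 1.116 T_right = 2300, so T_right = 2061 N.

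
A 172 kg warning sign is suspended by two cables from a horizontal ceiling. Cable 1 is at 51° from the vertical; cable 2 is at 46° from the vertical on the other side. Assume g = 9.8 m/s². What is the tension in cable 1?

Angles from the horizontal: cable 1 is 90° − 51° = 39°, cable 2 is 90° − 46° = 44°.
Weight W = 172 × 9.8 = 1686 N acts straight down.
Horizontal: T_1 cos 39° = T_2 cos 44°  →  T_2 = 1.08 T_1.
Vertical: T_1 sin 39° + T_2 sin 44° = 1686.
Substituting the horizontal relation into the vertical equation gives 1.38 T_1 = 1686, so T_1 = 1222 N.

T_1 ≈ 1220 N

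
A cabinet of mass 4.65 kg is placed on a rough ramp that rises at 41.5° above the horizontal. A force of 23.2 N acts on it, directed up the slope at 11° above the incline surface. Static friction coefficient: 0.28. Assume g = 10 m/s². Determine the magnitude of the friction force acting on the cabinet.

Axes along / perpendicular to the incline. W sin 41.5° = 30.81 N down-slope; W cos 41.5° = 34.83 N into the surface.
Perpendicular: N = W cos 41.5° − P sin 11° = 34.83 − 4.427 = 30.4 N.
Along incline: P cos 11° + f = W sin 41.5° (friction acts up-slope) → f = 30.81 − 22.77 = 8.038 N.
|f| = 8.038 N ≤ μN = 8.512 N, so the cabinet is indeed static.

f ≈ 8.04 N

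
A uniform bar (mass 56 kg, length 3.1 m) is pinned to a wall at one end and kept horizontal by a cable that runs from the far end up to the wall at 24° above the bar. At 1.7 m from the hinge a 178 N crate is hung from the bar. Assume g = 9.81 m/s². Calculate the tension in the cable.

Take torques about the hinge: T sin 24° · 3.1 = 56×9.81×1.55 + 178×1.7 = 1154.1 N·m.
So T = 1154.1 / (0.4067 × 3.1) = 915.32 N.

T ≈ 915 N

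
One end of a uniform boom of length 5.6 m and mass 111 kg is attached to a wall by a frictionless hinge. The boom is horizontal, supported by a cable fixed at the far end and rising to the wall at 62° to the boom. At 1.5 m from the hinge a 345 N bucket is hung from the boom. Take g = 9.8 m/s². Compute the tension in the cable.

T ≈ 721 N

Take torques about the hinge: T sin 62° · 5.6 = 111×9.8×2.8 + 345×1.5 = 3563.3 N·m.
So T = 3563.3 / (0.8829 × 5.6) = 720.67 N.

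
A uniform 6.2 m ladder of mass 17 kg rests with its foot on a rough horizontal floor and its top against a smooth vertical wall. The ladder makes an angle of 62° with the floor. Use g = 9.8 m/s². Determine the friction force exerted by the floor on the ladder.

f ≈ 44.3 N

Torques about the foot: N_wall · 6.2 sin 62° = 17×9.8×3.1 cos 62° → N_wall = 44.291 N.
ΣF_x = 0: f_floor = N_wall = 44.291 N.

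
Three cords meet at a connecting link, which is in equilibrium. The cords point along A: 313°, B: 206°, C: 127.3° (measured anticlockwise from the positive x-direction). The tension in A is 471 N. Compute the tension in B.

Resolve: ΣF_x = 471 cos 313° + T_B cos 206° + T_C cos 127.3° = 0.
        ΣF_y = 471 sin 313° + T_B sin 206° + T_C sin 127.3° = 0.
The known terms sum to (321.2, -344.5) N, so -0.8988 T_B − 0.6060 T_C = -321.2 and -0.4384 T_B + 0.7955 T_C = 344.5.
Solving simultaneously: T_B = 47.70 N, T_C = 459.3 N.

T_B ≈ 47.7 N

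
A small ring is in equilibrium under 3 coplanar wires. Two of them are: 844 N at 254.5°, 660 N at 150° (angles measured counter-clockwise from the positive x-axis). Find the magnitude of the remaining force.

F ≈ 932 N

Sum the known components: ΣF_x = -797.1 N, ΣF_y = -483.3 N.
For equilibrium the remaining force must supply (−ΣF_x, −ΣF_y) = (797.1, 483.3) N.
Magnitude = √((797.1)² + (483.3)²) = 932.2 N; direction = atan2(483.3, 797.1) = 31.2°.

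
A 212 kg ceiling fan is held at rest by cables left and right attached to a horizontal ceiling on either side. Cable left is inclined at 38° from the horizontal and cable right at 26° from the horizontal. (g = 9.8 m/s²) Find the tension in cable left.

Weight W = 212 × 9.8 = 2078 N acts straight down.
Horizontal: T_left cos 38° = T_right cos 26°  →  T_right = 0.8767 T_left.
Vertical: T_left sin 38° + T_right sin 26° = 2078.
Substituting the horizontal relation into the vertical equation gives 1 T_left = 2078, so T_left = 2078 N.

T_left ≈ 2080 N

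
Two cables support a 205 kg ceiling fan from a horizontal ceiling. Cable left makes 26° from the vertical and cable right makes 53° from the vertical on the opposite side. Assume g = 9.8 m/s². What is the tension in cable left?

Angles from the horizontal: cable left is 90° − 26° = 64°, cable right is 90° − 53° = 37°.
Weight W = 205 × 9.8 = 2009 N acts straight down.
Horizontal: T_left cos 64° = T_right cos 37°  →  T_right = 0.5489 T_left.
Vertical: T_left sin 64° + T_right sin 37° = 2009.
Substituting the horizontal relation into the vertical equation gives 1.229 T_left = 2009, so T_left = 1634 N.

T_left ≈ 1630 N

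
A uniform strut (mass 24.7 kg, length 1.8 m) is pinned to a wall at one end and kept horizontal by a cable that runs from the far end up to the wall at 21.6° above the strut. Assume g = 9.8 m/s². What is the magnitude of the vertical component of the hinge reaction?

Take torques about the hinge: T sin 21.6° · 1.8 = 24.7×9.8×0.9 = 217.85 N·m.
So T = 217.85 / (0.3681 × 1.8) = 328.77 N.
ΣF_y = 0: H_y = (24.7×9.8) − T sin 21.6° = 242.06 − 121.03 = 121.03 N.

|H_y| ≈ 121 N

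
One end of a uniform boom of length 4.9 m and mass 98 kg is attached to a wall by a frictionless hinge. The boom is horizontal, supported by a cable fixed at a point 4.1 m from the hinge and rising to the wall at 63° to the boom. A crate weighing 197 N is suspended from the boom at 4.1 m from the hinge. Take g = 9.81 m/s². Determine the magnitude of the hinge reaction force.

Take torques about the hinge: T sin 63° · 4.1 = 98×9.81×2.45 + 197×4.1 = 3163.1 N·m.
So T = 3163.1 / (0.8910 × 4.1) = 865.86 N.
ΣF_x = 0: H_x = T cos 63° = 393.09 N.
ΣF_y = 0: H_y = (98×9.81 + 197) − T sin 63° = 1158.4 − 771.48 = 386.9 N.
|H| = √(H_x² + H_y²) = √((393.09)² + (386.9)²) = 551.55 N.

|H| ≈ 552 N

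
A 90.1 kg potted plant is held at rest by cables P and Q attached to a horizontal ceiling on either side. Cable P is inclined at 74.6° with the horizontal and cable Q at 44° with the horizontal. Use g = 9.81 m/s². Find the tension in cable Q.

Weight W = 90.1 × 9.81 = 883.9 N acts straight down.
Horizontal: T_P cos 74.6° = T_Q cos 44°  →  T_P = 2.709 T_Q.
Vertical: T_P sin 74.6° + T_Q sin 44° = 883.9.
Substituting the horizontal relation into the vertical equation gives 3.306 T_Q = 883.9, so T_Q = 267.3 N.

T_Q ≈ 267 N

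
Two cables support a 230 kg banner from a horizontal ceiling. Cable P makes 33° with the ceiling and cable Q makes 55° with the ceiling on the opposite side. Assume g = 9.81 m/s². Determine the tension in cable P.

Weight W = 230 × 9.81 = 2256 N acts straight down.
Horizontal: T_P cos 33° = T_Q cos 55°  →  T_Q = 1.462 T_P.
Vertical: T_P sin 33° + T_Q sin 55° = 2256.
Substituting the horizontal relation into the vertical equation gives 1.742 T_P = 2256, so T_P = 1295 N.

T_P ≈ 1290 N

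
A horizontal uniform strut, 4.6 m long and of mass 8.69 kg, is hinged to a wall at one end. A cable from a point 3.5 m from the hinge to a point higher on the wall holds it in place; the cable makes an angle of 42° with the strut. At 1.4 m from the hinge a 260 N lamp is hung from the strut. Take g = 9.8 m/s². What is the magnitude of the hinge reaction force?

Take torques about the hinge: T sin 42° · 3.5 = 8.69×9.8×2.3 + 260×1.4 = 559.87 N·m.
So T = 559.87 / (0.6691 × 3.5) = 239.06 N.
ΣF_x = 0: H_x = T cos 42° = 177.66 N.
ΣF_y = 0: H_y = (8.69×9.8 + 260) − T sin 42° = 345.16 − 159.96 = 185.2 N.
|H| = √(H_x² + H_y²) = √((177.66)² + (185.2)²) = 256.63 N.

|H| ≈ 257 N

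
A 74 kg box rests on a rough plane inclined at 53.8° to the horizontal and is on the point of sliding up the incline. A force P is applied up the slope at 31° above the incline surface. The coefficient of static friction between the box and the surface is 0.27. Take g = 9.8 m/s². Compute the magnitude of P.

P ≈ 704 N

On the verge of sliding up the incline, friction equals μN and acts down the slope.
Perpendicular: N + P sin 31° = W cos 53.8° = 428.3 N.
Along incline: P cos 31° = W sin 53.8° + μN  with W sin 53.8° = 585.2 N.
Solving the pair for P and N: P = 703.5 N, N = 65.98 N (and f = μN = 17.81 N).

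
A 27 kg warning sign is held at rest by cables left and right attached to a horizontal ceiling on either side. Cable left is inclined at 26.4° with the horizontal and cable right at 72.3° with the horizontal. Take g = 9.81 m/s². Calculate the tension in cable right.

Weight W = 27 × 9.81 = 264.9 N acts straight down.
Horizontal: T_left cos 26.4° = T_right cos 72.3°  →  T_left = 0.3394 T_right.
Vertical: T_left sin 26.4° + T_right sin 72.3° = 264.9.
Substituting the horizontal relation into the vertical equation gives 1.104 T_right = 264.9, so T_right = 240 N.

T_right ≈ 240 N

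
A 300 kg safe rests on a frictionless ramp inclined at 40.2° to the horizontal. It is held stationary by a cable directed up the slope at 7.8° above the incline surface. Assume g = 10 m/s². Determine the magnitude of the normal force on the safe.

N ≈ 2030 N

Take axes along and perpendicular to the incline. Weight components: W sin 40.2° = 1936 N down-slope, W cos 40.2° = 2291 N into the surface.
Along incline: T cos 7.8° = W sin 40.2° → T = 1954 N.
Perpendicular: N = W cos 40.2° − T sin 7.8° = 2026 N.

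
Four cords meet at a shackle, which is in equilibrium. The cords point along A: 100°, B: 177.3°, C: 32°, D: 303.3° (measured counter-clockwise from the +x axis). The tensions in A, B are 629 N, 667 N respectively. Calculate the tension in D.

T_D ≈ 963 N

Resolve: ΣF_x = 629 cos 100° + 667 cos 177.3° + T_C cos 32° + T_D cos 303.3° = 0.
        ΣF_y = 629 sin 100° + 667 sin 177.3° + T_C sin 32° + T_D sin 303.3° = 0.
The known terms sum to (-775.5, 650.9) N, so 0.8480 T_C + 0.5490 T_D = 775.5 and 0.5299 T_C − 0.8358 T_D = -650.9.
Solving simultaneously: T_C = 290.9 N, T_D = 963.2 N.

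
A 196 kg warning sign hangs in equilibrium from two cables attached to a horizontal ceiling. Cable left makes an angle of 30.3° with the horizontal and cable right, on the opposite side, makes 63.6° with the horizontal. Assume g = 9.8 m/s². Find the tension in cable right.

T_right ≈ 1660 N

Weight W = 196 × 9.8 = 1921 N acts straight down.
Horizontal: T_left cos 30.3° = T_right cos 63.6°  →  T_left = 0.515 T_right.
Vertical: T_left sin 30.3° + T_right sin 63.6° = 1921.
Substituting the horizontal relation into the vertical equation gives 1.156 T_right = 1921, so T_right = 1662 N.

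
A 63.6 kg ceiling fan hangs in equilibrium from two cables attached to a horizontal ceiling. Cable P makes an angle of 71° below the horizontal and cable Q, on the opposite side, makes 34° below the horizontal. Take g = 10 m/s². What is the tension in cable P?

Weight W = 63.6 × 10 = 636 N acts straight down.
Horizontal: T_P cos 71° = T_Q cos 34°  →  T_Q = 0.3927 T_P.
Vertical: T_P sin 71° + T_Q sin 34° = 636.
Substituting the horizontal relation into the vertical equation gives 1.165 T_P = 636, so T_P = 545.9 N.

T_P ≈ 546 N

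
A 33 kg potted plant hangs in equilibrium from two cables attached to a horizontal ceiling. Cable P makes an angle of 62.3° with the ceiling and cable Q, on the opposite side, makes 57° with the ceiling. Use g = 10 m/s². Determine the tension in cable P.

Weight W = 33 × 10 = 330 N acts straight down.
Horizontal: T_P cos 62.3° = T_Q cos 57°  →  T_Q = 0.8535 T_P.
Vertical: T_P sin 62.3° + T_Q sin 57° = 330.
Substituting the horizontal relation into the vertical equation gives 1.601 T_P = 330, so T_P = 206.1 N.

T_P ≈ 206 N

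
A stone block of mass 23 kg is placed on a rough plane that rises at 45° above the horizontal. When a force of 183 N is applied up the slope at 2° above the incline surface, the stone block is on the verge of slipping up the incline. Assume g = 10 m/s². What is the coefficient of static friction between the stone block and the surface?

μ ≈ 0.130

On the verge of sliding up the incline, friction is at its maximum μN and acts down the slope.
Perpendicular to incline: N = W cos 45° − P sin 2° = 162.6 − 6.387 = 156.2 N.
Along incline: P cos 2° − μN = W sin 45° → μ = −(W sin 45° − P cos 2°) / N = 0.1296.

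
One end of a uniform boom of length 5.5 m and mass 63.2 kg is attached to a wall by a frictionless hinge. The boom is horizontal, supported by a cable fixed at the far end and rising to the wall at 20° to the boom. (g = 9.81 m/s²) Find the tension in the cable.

Take torques about the hinge: T sin 20° · 5.5 = 63.2×9.81×2.75 = 1705 N·m.
So T = 1705 / (0.3420 × 5.5) = 906.37 N.

T ≈ 906 N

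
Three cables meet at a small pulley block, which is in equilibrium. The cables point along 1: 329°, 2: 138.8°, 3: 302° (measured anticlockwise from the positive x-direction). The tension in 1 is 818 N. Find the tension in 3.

Resolve: ΣF_x = 818 cos 329° + T_2 cos 138.8° + T_3 cos 302° = 0.
        ΣF_y = 818 sin 329° + T_2 sin 138.8° + T_3 sin 302° = 0.
The known terms sum to (701.2, -421.3) N, so -0.7524 T_2 + 0.5299 T_3 = -701.2 and 0.6587 T_2 − 0.8480 T_3 = 421.3.
Solving simultaneously: T_2 = 1285 N, T_3 = 501.2 N.

T_3 ≈ 501 N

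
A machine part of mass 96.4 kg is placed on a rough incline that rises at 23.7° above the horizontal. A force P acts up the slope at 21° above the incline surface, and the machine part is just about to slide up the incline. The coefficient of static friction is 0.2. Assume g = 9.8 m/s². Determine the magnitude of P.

P ≈ 550 N

On the verge of sliding up the incline, friction equals μN and acts down the slope.
Perpendicular: N + P sin 21° = W cos 23.7° = 865 N.
Along incline: P cos 21° = W sin 23.7° + μN  with W sin 23.7° = 379.7 N.
Solving the pair for P and N: P = 549.8 N, N = 668 N (and f = μN = 133.6 N).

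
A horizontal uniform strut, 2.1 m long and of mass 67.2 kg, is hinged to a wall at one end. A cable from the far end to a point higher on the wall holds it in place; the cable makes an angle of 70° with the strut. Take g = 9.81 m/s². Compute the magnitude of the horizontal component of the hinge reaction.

H_x ≈ 120 N

Take torques about the hinge: T sin 70° · 2.1 = 67.2×9.81×1.05 = 692.19 N·m.
So T = 692.19 / (0.9397 × 2.1) = 350.77 N.
ΣF_x = 0: H_x = T cos 70° = 119.97 N.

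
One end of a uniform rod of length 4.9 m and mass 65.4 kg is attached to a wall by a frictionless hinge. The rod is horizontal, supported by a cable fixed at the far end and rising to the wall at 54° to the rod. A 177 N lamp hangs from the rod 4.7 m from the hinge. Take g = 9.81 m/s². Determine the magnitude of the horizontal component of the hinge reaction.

Take torques about the hinge: T sin 54° · 4.9 = 65.4×9.81×2.45 + 177×4.7 = 2403.8 N·m.
So T = 2403.8 / (0.8090 × 4.9) = 606.37 N.
ΣF_x = 0: H_x = T cos 54° = 356.41 N.

H_x ≈ 356 N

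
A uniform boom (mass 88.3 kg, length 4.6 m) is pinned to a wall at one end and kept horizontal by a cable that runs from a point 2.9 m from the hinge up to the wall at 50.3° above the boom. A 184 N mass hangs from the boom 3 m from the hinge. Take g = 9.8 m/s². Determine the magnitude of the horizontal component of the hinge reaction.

Take torques about the hinge: T sin 50.3° · 2.9 = 88.3×9.8×2.3 + 184×3 = 2542.3 N·m.
So T = 2542.3 / (0.7694 × 2.9) = 1139.4 N.
ΣF_x = 0: H_x = T cos 50.3° = 727.81 N.

H_x ≈ 728 N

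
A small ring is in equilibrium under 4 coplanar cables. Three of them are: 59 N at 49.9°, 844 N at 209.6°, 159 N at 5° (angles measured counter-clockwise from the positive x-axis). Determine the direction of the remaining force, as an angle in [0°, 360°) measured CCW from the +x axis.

θ ≈ 33.7°

Sum the known components: ΣF_x = -537.5 N, ΣF_y = -357.9 N.
For equilibrium the remaining force must supply (−ΣF_x, −ΣF_y) = (537.5, 357.9) N.
Magnitude = √((537.5)² + (357.9)²) = 645.7 N; direction = atan2(357.9, 537.5) = 33.7°.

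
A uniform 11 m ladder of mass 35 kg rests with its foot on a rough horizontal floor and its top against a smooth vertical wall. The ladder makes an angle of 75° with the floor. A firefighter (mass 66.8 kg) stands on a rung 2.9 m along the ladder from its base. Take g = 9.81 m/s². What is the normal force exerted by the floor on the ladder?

ΣF_y = 0: N_floor = 35×9.81 + 66.8×9.81 = 998.66 N.

N_floor ≈ 999 N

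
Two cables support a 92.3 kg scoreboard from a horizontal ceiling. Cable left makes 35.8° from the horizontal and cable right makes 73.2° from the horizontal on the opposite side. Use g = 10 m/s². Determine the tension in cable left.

T_left ≈ 282 N

Weight W = 92.3 × 10 = 923 N acts straight down.
Horizontal: T_left cos 35.8° = T_right cos 73.2°  →  T_right = 2.806 T_left.
Vertical: T_left sin 35.8° + T_right sin 73.2° = 923.
Substituting the horizontal relation into the vertical equation gives 3.271 T_left = 923, so T_left = 282.1 N.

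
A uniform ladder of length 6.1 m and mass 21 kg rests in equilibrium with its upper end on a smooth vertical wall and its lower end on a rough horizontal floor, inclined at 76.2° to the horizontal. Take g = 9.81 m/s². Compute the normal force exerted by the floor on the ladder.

N_floor ≈ 206 N

ΣF_y = 0: N_floor = 21×9.81 = 206.01 N.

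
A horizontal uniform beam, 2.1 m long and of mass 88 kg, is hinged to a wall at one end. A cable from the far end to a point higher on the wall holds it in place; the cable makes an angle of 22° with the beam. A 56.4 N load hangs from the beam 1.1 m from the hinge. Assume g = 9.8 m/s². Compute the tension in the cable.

Take torques about the hinge: T sin 22° · 2.1 = 88×9.8×1.05 + 56.4×1.1 = 967.56 N·m.
So T = 967.56 / (0.3746 × 2.1) = 1229.9 N.

T ≈ 1230 N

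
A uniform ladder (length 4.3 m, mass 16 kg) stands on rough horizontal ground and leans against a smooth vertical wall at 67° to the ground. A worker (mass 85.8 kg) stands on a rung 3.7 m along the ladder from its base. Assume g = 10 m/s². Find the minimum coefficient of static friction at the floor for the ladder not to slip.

μ_min ≈ 0.341

ΣF_y = 0: N_floor = 16×10 + 85.8×10 = 1018 N.
Torques about the foot: N_wall · 4.3 sin 67° = 16×10×2.15 cos 67° + 85.8×10×3.7 cos 67° → N_wall = 347.34 N.
ΣF_x = 0: f_floor = N_wall = 347.34 N.
μ_min = f_floor / N_floor = 347.34 / 1018 = 0.3412.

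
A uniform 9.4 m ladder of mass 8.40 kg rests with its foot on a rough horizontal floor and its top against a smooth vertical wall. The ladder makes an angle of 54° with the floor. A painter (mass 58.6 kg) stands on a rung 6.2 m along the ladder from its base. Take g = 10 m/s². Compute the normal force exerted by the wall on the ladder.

N_wall ≈ 311 N

Torques about the foot: N_wall · 9.4 sin 54° = 8.40×10×4.7 cos 54° + 58.6×10×6.2 cos 54° → N_wall = 311.33 N.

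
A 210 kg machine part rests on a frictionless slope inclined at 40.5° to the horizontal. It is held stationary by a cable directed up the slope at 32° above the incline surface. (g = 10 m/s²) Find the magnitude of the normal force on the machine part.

N ≈ 745 N

Take axes along and perpendicular to the incline. Weight components: W sin 40.5° = 1364 N down-slope, W cos 40.5° = 1597 N into the surface.
Along incline: T cos 32° = W sin 40.5° → T = 1608 N.
Perpendicular: N = W cos 40.5° − T sin 32° = 744.6 N.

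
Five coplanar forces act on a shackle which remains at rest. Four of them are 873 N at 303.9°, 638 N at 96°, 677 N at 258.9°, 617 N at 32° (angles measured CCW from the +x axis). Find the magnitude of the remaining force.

Sum the known components: ΣF_x = 813.1 N, ΣF_y = -427.5 N.
For equilibrium the remaining force must supply (−ΣF_x, −ΣF_y) = (-813.1, 427.5) N.
Magnitude = √((-813.1)² + (427.5)²) = 918.6 N; direction = atan2(427.5, -813.1) = 152.3°.

F ≈ 919 N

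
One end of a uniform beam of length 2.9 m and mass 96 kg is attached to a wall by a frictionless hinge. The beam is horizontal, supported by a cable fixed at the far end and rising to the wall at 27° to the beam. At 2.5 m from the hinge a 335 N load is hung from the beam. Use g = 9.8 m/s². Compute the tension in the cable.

T ≈ 1670 N

Take torques about the hinge: T sin 27° · 2.9 = 96×9.8×1.45 + 335×2.5 = 2201.7 N·m.
So T = 2201.7 / (0.4540 × 2.9) = 1672.3 N.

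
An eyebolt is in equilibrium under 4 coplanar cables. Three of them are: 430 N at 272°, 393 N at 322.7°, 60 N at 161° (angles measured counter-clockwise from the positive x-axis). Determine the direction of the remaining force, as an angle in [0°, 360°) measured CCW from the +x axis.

θ ≈ 113°

Sum the known components: ΣF_x = 270.9 N, ΣF_y = -648.4 N.
For equilibrium the remaining force must supply (−ΣF_x, −ΣF_y) = (-270.9, 648.4) N.
Magnitude = √((-270.9)² + (648.4)²) = 702.7 N; direction = atan2(648.4, -270.9) = 112.7°.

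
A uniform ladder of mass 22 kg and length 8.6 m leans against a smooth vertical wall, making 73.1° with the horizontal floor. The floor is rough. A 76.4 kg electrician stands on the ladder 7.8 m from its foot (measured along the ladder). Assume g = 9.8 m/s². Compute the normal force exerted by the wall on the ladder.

N_wall ≈ 239 N

Torques about the foot: N_wall · 8.6 sin 73.1° = 22×9.8×4.3 cos 73.1° + 76.4×9.8×7.8 cos 73.1° → N_wall = 239.07 N.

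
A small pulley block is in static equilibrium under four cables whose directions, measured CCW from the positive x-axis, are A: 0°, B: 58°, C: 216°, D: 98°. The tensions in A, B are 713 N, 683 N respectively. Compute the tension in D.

T_D ≈ 185 N

Resolve: ΣF_x = 713 cos 0° + 683 cos 58° + T_C cos 216° + T_D cos 98° = 0.
        ΣF_y = 713 sin 0° + 683 sin 58° + T_C sin 216° + T_D sin 98° = 0.
The known terms sum to (1075, 579.2) N, so -0.8090 T_C − 0.1392 T_D = -1075 and -0.5878 T_C + 0.9903 T_D = -579.2.
Solving simultaneously: T_C = 1297 N, T_D = 184.9 N.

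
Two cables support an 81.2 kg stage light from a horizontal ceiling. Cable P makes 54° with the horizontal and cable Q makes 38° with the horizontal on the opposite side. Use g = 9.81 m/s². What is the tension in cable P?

T_P ≈ 628 N

Weight W = 81.2 × 9.81 = 796.6 N acts straight down.
Horizontal: T_P cos 54° = T_Q cos 38°  →  T_Q = 0.7459 T_P.
Vertical: T_P sin 54° + T_Q sin 38° = 796.6.
Substituting the horizontal relation into the vertical equation gives 1.268 T_P = 796.6, so T_P = 628.1 N.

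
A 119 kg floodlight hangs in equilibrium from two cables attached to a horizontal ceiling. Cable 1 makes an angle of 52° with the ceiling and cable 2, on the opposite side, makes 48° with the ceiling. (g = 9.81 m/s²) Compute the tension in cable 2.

Weight W = 119 × 9.81 = 1167 N acts straight down.
Horizontal: T_1 cos 52° = T_2 cos 48°  →  T_1 = 1.087 T_2.
Vertical: T_1 sin 52° + T_2 sin 48° = 1167.
Substituting the horizontal relation into the vertical equation gives 1.6 T_2 = 1167, so T_2 = 729.8 N.

T_2 ≈ 730 N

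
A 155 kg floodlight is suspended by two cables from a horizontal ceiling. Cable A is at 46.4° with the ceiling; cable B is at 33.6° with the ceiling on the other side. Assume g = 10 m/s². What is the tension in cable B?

Weight W = 155 × 10 = 1550 N acts straight down.
Horizontal: T_A cos 46.4° = T_B cos 33.6°  →  T_A = 1.208 T_B.
Vertical: T_A sin 46.4° + T_B sin 33.6° = 1550.
Substituting the horizontal relation into the vertical equation gives 1.428 T_B = 1550, so T_B = 1085 N.

T_B ≈ 1090 N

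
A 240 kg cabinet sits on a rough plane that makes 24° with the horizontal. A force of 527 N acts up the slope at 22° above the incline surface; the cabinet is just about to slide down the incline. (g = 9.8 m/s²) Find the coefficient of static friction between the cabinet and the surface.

On the verge of sliding down the incline, friction is at its maximum μN and acts up the slope.
Perpendicular to incline: N = W cos 24° − P sin 22° = 2149 − 197.4 = 1951 N.
Along incline: P cos 22° + μN = W sin 24° → μ = (W sin 24° − P cos 22°) / N = 0.2399.

μ ≈ 0.240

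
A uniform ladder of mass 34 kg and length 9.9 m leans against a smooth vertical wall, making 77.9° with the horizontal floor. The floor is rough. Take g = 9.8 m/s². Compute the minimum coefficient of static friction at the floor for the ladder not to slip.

μ_min ≈ 0.107

ΣF_y = 0: N_floor = 34×9.8 = 333.2 N.
Torques about the foot: N_wall · 9.9 sin 77.9° = 34×9.8×4.95 cos 77.9° → N_wall = 35.716 N.
ΣF_x = 0: f_floor = N_wall = 35.716 N.
μ_min = f_floor / N_floor = 35.716 / 333.2 = 0.1072.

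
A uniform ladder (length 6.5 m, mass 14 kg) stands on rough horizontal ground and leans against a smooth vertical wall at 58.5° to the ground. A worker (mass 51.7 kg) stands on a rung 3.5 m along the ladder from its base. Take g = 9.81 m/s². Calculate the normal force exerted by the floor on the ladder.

N_floor ≈ 645 N

ΣF_y = 0: N_floor = 14×9.81 + 51.7×9.81 = 644.52 N.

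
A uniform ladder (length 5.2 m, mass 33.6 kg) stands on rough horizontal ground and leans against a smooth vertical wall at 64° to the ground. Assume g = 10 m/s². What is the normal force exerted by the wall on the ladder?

Torques about the foot: N_wall · 5.2 sin 64° = 33.6×10×2.6 cos 64° → N_wall = 81.939 N.

N_wall ≈ 81.9 N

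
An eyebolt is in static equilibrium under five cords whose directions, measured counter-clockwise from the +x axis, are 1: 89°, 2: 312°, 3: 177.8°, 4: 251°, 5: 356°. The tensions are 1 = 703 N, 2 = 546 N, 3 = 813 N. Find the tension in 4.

Resolve: ΣF_x = 703 cos 89° + 546 cos 312° + 813 cos 177.8° + T_4 cos 251° + T_5 cos 356° = 0.
        ΣF_y = 703 sin 89° + 546 sin 312° + 813 sin 177.8° + T_4 sin 251° + T_5 sin 356° = 0.
The known terms sum to (-434.8, 328.3) N, so -0.3256 T_4 + 0.9976 T_5 = 434.8 and -0.9455 T_4 − 0.0698 T_5 = -328.3.
Solving simultaneously: T_4 = 307.7 N, T_5 = 536.3 N.

T_4 ≈ 308 N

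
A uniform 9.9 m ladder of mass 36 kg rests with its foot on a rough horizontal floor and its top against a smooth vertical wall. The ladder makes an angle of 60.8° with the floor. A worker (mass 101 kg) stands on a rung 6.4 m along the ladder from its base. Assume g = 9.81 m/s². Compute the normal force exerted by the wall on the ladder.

N_wall ≈ 457 N

Torques about the foot: N_wall · 9.9 sin 60.8° = 36×9.81×4.95 cos 60.8° + 101×9.81×6.4 cos 60.8° → N_wall = 456.66 N.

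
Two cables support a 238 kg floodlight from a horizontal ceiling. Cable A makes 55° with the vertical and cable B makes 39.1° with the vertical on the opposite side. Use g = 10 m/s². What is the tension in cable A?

Angles from the horizontal: cable A is 90° − 55° = 35°, cable B is 90° − 39.1° = 50.9°.
Weight W = 238 × 10 = 2380 N acts straight down.
Horizontal: T_A cos 35° = T_B cos 50.9°  →  T_B = 1.299 T_A.
Vertical: T_A sin 35° + T_B sin 50.9° = 2380.
Substituting the horizontal relation into the vertical equation gives 1.582 T_A = 2380, so T_A = 1505 N.

T_A ≈ 1500 N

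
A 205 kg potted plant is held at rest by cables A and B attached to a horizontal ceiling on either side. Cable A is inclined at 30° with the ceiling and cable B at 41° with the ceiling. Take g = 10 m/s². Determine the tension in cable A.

T_A ≈ 1640 N

Weight W = 205 × 10 = 2050 N acts straight down.
Horizontal: T_A cos 30° = T_B cos 41°  →  T_B = 1.147 T_A.
Vertical: T_A sin 30° + T_B sin 41° = 2050.
Substituting the horizontal relation into the vertical equation gives 1.253 T_A = 2050, so T_A = 1636 N.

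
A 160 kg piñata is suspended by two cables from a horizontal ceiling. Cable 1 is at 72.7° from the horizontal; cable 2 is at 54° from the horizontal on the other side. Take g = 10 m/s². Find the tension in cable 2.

T_2 ≈ 593 N

Weight W = 160 × 10 = 1600 N acts straight down.
Horizontal: T_1 cos 72.7° = T_2 cos 54°  →  T_1 = 1.977 T_2.
Vertical: T_1 sin 72.7° + T_2 sin 54° = 1600.
Substituting the horizontal relation into the vertical equation gives 2.696 T_2 = 1600, so T_2 = 593.4 N.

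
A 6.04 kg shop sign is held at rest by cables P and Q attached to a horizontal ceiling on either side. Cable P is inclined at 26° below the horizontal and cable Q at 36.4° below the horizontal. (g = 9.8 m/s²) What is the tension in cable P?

T_P ≈ 53.8 N

Weight W = 6.04 × 9.8 = 59.19 N acts straight down.
Horizontal: T_P cos 26° = T_Q cos 36.4°  →  T_Q = 1.117 T_P.
Vertical: T_P sin 26° + T_Q sin 36.4° = 59.19.
Substituting the horizontal relation into the vertical equation gives 1.101 T_P = 59.19, so T_P = 53.76 N.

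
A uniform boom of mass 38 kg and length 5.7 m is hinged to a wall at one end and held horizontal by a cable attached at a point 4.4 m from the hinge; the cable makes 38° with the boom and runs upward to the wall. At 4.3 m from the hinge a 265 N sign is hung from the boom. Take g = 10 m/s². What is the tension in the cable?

T ≈ 820 N

Take torques about the hinge: T sin 38° · 4.4 = 38×10×2.85 + 265×4.3 = 2222.5 N·m.
So T = 2222.5 / (0.6157 × 4.4) = 820.44 N.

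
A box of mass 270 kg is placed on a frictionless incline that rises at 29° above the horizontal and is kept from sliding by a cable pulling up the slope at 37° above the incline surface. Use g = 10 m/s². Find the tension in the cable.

T ≈ 1640 N

Take axes along and perpendicular to the incline. Weight components: W sin 29° = 1309 N down-slope, W cos 29° = 2361 N into the surface.
Along incline: T cos 37° = W sin 29° → T = 1639 N.
Perpendicular: N = W cos 29° − T sin 37° = 1375 N.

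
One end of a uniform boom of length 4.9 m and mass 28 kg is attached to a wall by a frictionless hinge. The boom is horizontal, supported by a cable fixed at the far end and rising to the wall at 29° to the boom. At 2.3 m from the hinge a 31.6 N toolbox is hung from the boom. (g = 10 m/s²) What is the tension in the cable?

T ≈ 319 N

Take torques about the hinge: T sin 29° · 4.9 = 28×10×2.45 + 31.6×2.3 = 758.68 N·m.
So T = 758.68 / (0.4848 × 4.9) = 319.37 N.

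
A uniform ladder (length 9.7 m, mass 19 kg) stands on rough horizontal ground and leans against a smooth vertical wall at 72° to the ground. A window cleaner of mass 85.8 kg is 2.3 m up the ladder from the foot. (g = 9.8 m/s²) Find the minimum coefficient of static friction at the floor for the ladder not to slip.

μ_min ≈ 0.0925

ΣF_y = 0: N_floor = 19×9.8 + 85.8×9.8 = 1027 N.
Torques about the foot: N_wall · 9.7 sin 72° = 19×9.8×4.85 cos 72° + 85.8×9.8×2.3 cos 72° → N_wall = 95.031 N.
ΣF_x = 0: f_floor = N_wall = 95.031 N.
μ_min = f_floor / N_floor = 95.031 / 1027 = 0.09253.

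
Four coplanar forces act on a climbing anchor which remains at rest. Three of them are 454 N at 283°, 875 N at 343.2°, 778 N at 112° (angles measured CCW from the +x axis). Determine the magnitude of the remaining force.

F ≈ 649 N

Sum the known components: ΣF_x = 648.3 N, ΣF_y = 26.08 N.
For equilibrium the remaining force must supply (−ΣF_x, −ΣF_y) = (-648.3, -26.08) N.
Magnitude = √((-648.3)² + (-26.08)²) = 648.9 N; direction = atan2(-26.08, -648.3) = 182.3°.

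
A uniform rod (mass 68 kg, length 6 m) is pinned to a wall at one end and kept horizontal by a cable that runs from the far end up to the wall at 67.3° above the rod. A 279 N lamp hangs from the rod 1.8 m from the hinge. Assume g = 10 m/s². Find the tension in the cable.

T ≈ 459 N

Take torques about the hinge: T sin 67.3° · 6 = 68×10×3 + 279×1.8 = 2542.2 N·m.
So T = 2542.2 / (0.9225 × 6) = 459.28 N.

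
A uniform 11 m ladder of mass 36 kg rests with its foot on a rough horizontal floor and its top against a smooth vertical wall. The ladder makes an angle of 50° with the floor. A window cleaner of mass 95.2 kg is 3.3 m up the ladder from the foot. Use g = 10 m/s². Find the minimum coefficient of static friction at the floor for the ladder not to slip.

ΣF_y = 0: N_floor = 36×10 + 95.2×10 = 1312 N.
Torques about the foot: N_wall · 11 sin 50° = 36×10×5.5 cos 50° + 95.2×10×3.3 cos 50° → N_wall = 390.68 N.
ΣF_x = 0: f_floor = N_wall = 390.68 N.
μ_min = f_floor / N_floor = 390.68 / 1312 = 0.2978.

μ_min ≈ 0.298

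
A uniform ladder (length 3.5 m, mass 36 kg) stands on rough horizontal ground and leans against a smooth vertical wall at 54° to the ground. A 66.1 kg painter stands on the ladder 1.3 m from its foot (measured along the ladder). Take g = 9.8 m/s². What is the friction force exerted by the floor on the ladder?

f ≈ 303 N

Torques about the foot: N_wall · 3.5 sin 54° = 36×9.8×1.75 cos 54° + 66.1×9.8×1.3 cos 54° → N_wall = 302.97 N.
ΣF_x = 0: f_floor = N_wall = 302.97 N.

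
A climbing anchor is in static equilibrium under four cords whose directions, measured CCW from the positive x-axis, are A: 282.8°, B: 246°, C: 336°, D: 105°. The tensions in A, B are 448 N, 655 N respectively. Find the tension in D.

T_D ≈ 1300 N

Resolve: ΣF_x = 448 cos 282.8° + 655 cos 246° + T_C cos 336° + T_D cos 105° = 0.
        ΣF_y = 448 sin 282.8° + 655 sin 246° + T_C sin 336° + T_D sin 105° = 0.
The known terms sum to (-167.2, -1035) N, so 0.9135 T_C − 0.2588 T_D = 167.2 and -0.4067 T_C + 0.9659 T_D = 1035.
Solving simultaneously: T_C = 552.5 N, T_D = 1304 N.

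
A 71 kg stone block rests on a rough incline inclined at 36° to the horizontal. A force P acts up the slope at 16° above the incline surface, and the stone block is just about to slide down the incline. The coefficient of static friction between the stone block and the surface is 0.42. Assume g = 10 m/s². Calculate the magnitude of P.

On the verge of sliding down the incline, friction equals μN and acts up the slope.
Perpendicular: N + P sin 16° = W cos 36° = 574.4 N.
Along incline: P cos 16° + μN = W sin 36° with W sin 36° = 417.3 N.
Solving the pair for P and N: P = 208.3 N, N = 517 N (and f = μN = 217.1 N).

P ≈ 208 N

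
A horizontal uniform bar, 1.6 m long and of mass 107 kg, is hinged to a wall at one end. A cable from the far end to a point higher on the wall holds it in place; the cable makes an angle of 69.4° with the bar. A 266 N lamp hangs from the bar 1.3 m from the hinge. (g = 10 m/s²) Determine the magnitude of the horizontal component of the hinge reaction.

H_x ≈ 282 N

Take torques about the hinge: T sin 69.4° · 1.6 = 107×10×0.8 + 266×1.3 = 1201.8 N·m.
So T = 1201.8 / (0.9361 × 1.6) = 802.43 N.
ΣF_x = 0: H_x = T cos 69.4° = 282.33 N.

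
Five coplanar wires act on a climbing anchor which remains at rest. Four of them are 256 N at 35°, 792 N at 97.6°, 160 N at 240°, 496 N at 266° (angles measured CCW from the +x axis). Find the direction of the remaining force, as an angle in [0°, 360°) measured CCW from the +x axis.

θ ≈ 272°

Sum the known components: ΣF_x = -9.643 N, ΣF_y = 298.5 N.
For equilibrium the remaining force must supply (−ΣF_x, −ΣF_y) = (9.643, -298.5) N.
Magnitude = √((9.643)² + (-298.5)²) = 298.7 N; direction = atan2(-298.5, 9.643) = 271.9°.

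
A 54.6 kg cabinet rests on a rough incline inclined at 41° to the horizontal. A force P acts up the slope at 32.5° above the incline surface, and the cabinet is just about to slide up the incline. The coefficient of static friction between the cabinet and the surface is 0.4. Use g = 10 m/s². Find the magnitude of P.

P ≈ 494 N

On the verge of sliding up the incline, friction equals μN and acts down the slope.
Perpendicular: N + P sin 32.5° = W cos 41° = 412.1 N.
Along incline: P cos 32.5° = W sin 41° + μN  with W sin 41° = 358.2 N.
Solving the pair for P and N: P = 494.2 N, N = 146.5 N (and f = μN = 58.61 N).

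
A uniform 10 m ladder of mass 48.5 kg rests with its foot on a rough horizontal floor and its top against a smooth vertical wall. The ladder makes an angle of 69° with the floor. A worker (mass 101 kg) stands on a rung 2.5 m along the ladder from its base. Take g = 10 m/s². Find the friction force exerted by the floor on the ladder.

f ≈ 190 N

Torques about the foot: N_wall · 10 sin 69° = 48.5×10×5 cos 69° + 101×10×2.5 cos 69° → N_wall = 190.01 N.
ΣF_x = 0: f_floor = N_wall = 190.01 N.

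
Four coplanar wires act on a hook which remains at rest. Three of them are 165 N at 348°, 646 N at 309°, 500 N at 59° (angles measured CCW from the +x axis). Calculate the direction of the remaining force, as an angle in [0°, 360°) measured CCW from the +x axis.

Sum the known components: ΣF_x = 825.5 N, ΣF_y = -107.8 N.
For equilibrium the remaining force must supply (−ΣF_x, −ΣF_y) = (-825.5, 107.8) N.
Magnitude = √((-825.5)² + (107.8)²) = 832.5 N; direction = atan2(107.8, -825.5) = 172.6°.

θ ≈ 173°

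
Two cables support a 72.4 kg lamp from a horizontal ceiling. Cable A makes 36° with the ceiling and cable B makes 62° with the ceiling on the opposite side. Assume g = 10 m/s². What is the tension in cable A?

T_A ≈ 343 N

Weight W = 72.4 × 10 = 724 N acts straight down.
Horizontal: T_A cos 36° = T_B cos 62°  →  T_B = 1.723 T_A.
Vertical: T_A sin 36° + T_B sin 62° = 724.
Substituting the horizontal relation into the vertical equation gives 2.109 T_A = 724, so T_A = 343.2 N.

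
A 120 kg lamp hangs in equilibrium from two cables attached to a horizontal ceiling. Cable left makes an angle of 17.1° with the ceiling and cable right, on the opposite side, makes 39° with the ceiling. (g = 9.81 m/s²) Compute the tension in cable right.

Weight W = 120 × 9.81 = 1177 N acts straight down.
Horizontal: T_left cos 17.1° = T_right cos 39°  →  T_left = 0.8131 T_right.
Vertical: T_left sin 17.1° + T_right sin 39° = 1177.
Substituting the horizontal relation into the vertical equation gives 0.8684 T_right = 1177, so T_right = 1356 N.

T_right ≈ 1360 N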